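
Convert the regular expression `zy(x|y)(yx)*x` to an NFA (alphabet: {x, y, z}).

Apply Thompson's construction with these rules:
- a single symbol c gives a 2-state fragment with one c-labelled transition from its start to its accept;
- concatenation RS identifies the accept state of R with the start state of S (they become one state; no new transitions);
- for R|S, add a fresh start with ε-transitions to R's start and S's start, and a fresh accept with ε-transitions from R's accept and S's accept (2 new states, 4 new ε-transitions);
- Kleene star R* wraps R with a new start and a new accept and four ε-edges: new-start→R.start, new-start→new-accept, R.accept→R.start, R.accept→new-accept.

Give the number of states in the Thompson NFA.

Building bottom-up:
Each of the 7 symbol leaves contributes a 2-state fragment.
  x|y = 6 states
  yx = 3 states
  (yx)* = 5 states
  zy(x|y)(yx)*x = 13 states

13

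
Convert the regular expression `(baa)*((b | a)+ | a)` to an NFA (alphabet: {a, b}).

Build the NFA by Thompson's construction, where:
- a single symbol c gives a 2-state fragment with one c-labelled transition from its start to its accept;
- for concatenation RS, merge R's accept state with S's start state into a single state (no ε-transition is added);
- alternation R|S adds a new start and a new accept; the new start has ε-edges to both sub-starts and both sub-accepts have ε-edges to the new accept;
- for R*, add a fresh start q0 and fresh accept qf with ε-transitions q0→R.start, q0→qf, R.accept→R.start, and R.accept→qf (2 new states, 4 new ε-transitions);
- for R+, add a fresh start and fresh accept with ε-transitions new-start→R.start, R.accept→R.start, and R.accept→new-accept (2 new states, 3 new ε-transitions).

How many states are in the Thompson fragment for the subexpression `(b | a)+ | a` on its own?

Fragment for `(b | a)+ | a`:
Each of the 3 symbol leaves contributes a 2-state fragment.
  b | a = 6 states
  (b | a)+ = 8 states
  (b | a)+ | a = 12 states

12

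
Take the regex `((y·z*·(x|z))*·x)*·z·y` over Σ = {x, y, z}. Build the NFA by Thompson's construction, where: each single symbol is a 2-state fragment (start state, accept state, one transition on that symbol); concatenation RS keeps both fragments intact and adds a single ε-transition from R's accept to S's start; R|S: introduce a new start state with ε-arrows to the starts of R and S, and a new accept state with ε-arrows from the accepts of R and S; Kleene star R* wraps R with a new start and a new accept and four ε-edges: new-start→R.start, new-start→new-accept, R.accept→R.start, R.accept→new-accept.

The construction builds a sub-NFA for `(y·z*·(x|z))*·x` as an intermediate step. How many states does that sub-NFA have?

Fragment for `(y·z*·(x|z))*·x`:
Each of the 5 symbol leaves contributes a 2-state fragment.
  z* = 4 states
  x|z = 6 states
  y·z*·(x|z) = 12 states
  (y·z*·(x|z))* = 14 states
  (y·z*·(x|z))*·x = 16 states

16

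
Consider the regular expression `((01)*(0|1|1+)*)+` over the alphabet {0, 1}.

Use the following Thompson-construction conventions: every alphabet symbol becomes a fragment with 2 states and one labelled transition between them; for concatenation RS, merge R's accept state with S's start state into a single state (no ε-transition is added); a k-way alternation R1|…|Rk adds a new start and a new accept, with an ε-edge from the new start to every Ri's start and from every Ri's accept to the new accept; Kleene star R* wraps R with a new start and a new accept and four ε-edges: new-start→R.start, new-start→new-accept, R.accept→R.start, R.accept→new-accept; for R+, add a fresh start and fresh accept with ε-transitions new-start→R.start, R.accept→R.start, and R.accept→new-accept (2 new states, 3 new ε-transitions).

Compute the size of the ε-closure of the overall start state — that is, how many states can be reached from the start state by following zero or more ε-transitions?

Work bottom-up. For each fragment F, track |ε-closure(F.start)| and whether F's accept lies in that closure (i.e. whether F accepts ε). A single-symbol fragment has closure size 1 and does not accept ε.
  01 — same as the first factor's closure: |ε-closure| = 1
  (01)* — new start has ε-edges to the inner start and to the new accept, so |ε-closure| = 2 + 1 = 3
  1+ — new start ε-reaches only the body's start; the new accept needs a symbol first: |ε-closure| = 1 + 1 = 2
  0|1|1+ — |ε-closure| = 1 + 1 + 1 + 2 = 5 (the new accept is not ε-reachable since no branch accepts ε)
  (0|1|1+)* — new start has ε-edges to the inner start and to the new accept, so |ε-closure| = 2 + 5 = 7
  (01)*(0|1|1+)* — the left operand accepts ε, so the closure extends into the next operand (the shared merged state is already counted); |ε-closure| = 3 + (7−1) = 9
  ((01)*(0|1|1+)*)+ — |ε-closure| = 1 + 9 + 1 (new accept, reached because the body accepts ε) = 11

11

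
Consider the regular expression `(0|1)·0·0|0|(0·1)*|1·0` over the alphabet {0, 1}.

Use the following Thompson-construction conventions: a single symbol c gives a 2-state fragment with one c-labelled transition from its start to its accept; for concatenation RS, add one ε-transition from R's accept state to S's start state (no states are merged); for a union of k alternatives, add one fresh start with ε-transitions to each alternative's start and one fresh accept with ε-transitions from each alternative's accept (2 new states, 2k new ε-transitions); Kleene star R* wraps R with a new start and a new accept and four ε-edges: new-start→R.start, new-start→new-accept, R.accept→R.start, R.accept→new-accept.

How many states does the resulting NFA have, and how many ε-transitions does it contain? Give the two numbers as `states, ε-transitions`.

24, 20

Per subexpression:
Each of the 9 symbol leaves contributes 2 states and 0 ε-transitions.
  0|1 → 6 states, 4 ε-transitions
  (0|1)·0·0 → 10 states, 6 ε-transitions
  0·1 → 4 states, 1 ε-transition
  (0·1)* → 6 states, 5 ε-transitions
  1·0 → 4 states, 1 ε-transition
  (0|1)·0·0|0|(0·1)*|1·0 → 24 states, 20 ε-transitions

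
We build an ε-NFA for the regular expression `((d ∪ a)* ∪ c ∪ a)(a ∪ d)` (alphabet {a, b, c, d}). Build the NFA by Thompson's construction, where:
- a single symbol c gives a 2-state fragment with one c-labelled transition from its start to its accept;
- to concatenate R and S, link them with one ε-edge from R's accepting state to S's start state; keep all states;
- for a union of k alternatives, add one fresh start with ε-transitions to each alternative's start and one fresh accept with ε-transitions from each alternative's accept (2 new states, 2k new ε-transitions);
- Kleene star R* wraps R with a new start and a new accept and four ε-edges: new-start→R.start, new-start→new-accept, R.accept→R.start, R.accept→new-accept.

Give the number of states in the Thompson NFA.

Per subexpression:
Each of the 6 symbol leaves contributes a 2-state fragment.
  d ∪ a — 6 states
  (d ∪ a)* — 8 states
  (d ∪ a)* ∪ c ∪ a — 14 states
  a ∪ d — 6 states
  ((d ∪ a)* ∪ c ∪ a)(a ∪ d) — 20 states

20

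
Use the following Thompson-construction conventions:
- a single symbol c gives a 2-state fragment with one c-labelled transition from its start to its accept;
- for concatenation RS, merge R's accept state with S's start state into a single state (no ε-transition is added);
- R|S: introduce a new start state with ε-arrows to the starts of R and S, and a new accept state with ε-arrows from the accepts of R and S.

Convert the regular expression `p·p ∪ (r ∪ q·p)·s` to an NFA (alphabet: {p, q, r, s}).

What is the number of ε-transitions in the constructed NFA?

Per subexpression:
Each of the 6 symbol leaves contributes 0 ε-transitions.
  p·p = 0 ε-transitions
  q·p = 0 ε-transitions
  r ∪ q·p = 4 ε-transitions
  (r ∪ q·p)·s = 4 ε-transitions
  p·p ∪ (r ∪ q·p)·s = 8 ε-transitions

8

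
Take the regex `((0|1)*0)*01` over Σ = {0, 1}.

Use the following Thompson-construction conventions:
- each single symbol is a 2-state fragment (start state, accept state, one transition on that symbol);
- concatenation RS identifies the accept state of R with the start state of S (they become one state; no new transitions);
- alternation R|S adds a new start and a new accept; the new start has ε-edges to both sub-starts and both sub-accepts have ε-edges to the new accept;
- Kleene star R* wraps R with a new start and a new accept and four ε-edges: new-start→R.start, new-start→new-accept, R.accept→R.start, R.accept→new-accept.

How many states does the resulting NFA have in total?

13

Building bottom-up:
Each of the 5 symbol leaves contributes a 2-state fragment.
  0|1 — 6 states
  (0|1)* — 8 states
  (0|1)*0 — 9 states
  ((0|1)*0)* — 11 states
  ((0|1)*0)*01 — 13 states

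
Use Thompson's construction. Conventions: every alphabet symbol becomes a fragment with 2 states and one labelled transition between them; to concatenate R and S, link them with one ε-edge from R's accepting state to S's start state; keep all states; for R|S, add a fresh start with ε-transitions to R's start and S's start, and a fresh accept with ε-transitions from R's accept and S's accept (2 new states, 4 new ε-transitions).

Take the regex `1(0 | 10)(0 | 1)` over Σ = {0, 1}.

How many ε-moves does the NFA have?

Per subexpression:
Each of the 6 symbol leaves contributes 0 ε-transitions.
  10 : 1 ε-transition
  0 | 10 : 5 ε-transitions
  0 | 1 : 4 ε-transitions
  1(0 | 10)(0 | 1) : 11 ε-transitions

11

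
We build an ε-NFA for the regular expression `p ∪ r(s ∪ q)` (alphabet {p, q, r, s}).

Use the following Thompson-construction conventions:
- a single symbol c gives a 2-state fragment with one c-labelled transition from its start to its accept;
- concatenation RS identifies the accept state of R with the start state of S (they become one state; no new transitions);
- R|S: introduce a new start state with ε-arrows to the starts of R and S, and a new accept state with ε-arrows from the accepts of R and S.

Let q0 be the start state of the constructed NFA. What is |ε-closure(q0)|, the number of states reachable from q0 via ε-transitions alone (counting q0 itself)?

3

Let C(F) = |ε-closure(F.start)| within fragment F, and note whether F accepts ε. Symbol fragments have C = 1 and do not accept ε. Then:
  s ∪ q : |closure| = 1 + 1 + 1 = 3 (the new accept is not ε-reachable since no branch accepts ε)
  r(s ∪ q) : same as the first factor's closure: |closure| = 1
  p ∪ r(s ∪ q) : new start ε-reaches every alternative's start; none of them accept ε, so the new accept is not reached: |closure| = 1 + 1 + 1 = 3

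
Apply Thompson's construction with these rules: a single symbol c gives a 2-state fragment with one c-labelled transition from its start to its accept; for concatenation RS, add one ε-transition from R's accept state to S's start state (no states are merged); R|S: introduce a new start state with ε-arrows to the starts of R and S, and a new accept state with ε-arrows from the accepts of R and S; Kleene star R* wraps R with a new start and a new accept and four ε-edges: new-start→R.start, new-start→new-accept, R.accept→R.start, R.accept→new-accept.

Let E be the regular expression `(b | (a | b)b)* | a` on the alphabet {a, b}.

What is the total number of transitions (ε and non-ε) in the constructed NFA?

Recursing over subexpressions:
Each of the 5 symbol leaves contributes 1 transition (1 symbol, 0 ε).
  a | b : 6 transitions (2 symbol, 4 ε)
  (a | b)b : 8 transitions (3 symbol, 5 ε)
  b | (a | b)b : 13 transitions (4 symbol, 9 ε)
  (b | (a | b)b)* : 17 transitions (4 symbol, 13 ε)
  (b | (a | b)b)* | a : 22 transitions (5 symbol, 17 ε)

22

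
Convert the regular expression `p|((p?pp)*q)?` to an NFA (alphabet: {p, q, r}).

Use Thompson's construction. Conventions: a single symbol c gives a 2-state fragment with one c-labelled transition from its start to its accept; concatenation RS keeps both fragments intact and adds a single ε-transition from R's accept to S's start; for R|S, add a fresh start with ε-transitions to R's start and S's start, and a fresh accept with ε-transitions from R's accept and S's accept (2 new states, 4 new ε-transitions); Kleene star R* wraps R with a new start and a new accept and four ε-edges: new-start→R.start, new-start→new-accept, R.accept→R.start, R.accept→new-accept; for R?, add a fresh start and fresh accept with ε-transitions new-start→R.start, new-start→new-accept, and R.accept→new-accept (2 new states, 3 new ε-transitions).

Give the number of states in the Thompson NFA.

Per subexpression:
Each of the 5 symbol leaves contributes a 2-state fragment.
  p? → 4 states
  p?pp → 8 states
  (p?pp)* → 10 states
  (p?pp)*q → 12 states
  ((p?pp)*q)? → 14 states
  p|((p?pp)*q)? → 18 states

18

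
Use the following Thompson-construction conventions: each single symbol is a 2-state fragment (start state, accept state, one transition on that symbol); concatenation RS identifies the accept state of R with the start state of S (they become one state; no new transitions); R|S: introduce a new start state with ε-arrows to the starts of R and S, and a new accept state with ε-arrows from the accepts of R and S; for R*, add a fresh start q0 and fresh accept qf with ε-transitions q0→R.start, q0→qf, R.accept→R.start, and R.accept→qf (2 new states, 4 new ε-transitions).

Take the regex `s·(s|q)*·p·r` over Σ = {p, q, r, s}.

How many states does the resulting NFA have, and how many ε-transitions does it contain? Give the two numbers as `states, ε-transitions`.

By structural recursion:
Each of the 5 symbol leaves contributes 2 states and 0 ε-transitions.
  s|q : 6 states, 4 ε-transitions
  (s|q)* : 8 states, 8 ε-transitions
  s·(s|q)*·p·r : 11 states, 8 ε-transitions

11, 8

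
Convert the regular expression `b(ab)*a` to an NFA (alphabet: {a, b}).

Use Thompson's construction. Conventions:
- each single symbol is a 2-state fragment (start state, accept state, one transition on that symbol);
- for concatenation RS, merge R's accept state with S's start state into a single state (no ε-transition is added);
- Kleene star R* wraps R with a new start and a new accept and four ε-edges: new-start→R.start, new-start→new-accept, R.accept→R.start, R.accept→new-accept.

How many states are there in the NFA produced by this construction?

Per subexpression:
Each of the 4 symbol leaves contributes a 2-state fragment.
  ab : 3 states
  (ab)* : 5 states
  b(ab)*a : 7 states

7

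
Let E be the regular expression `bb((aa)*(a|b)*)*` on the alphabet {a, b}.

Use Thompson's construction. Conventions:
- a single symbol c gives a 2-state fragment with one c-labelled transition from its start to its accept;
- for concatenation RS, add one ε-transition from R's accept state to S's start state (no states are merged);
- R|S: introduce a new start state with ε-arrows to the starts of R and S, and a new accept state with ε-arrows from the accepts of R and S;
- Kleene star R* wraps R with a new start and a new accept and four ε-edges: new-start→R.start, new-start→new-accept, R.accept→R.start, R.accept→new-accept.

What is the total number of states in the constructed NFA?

Per subexpression:
Each of the 6 symbol leaves contributes a 2-state fragment.
  aa — 4 states
  (aa)* — 6 states
  a|b — 6 states
  (a|b)* — 8 states
  (aa)*(a|b)* — 14 states
  ((aa)*(a|b)*)* — 16 states
  bb((aa)*(a|b)*)* — 20 states

20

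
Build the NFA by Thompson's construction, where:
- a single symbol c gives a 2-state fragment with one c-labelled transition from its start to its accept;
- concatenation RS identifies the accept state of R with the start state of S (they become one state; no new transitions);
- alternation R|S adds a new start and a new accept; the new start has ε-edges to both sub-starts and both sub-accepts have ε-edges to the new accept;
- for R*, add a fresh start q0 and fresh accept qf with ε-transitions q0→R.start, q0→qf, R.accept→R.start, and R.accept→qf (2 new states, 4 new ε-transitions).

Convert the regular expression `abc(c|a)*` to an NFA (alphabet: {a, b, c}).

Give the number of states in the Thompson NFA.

Recursing over subexpressions:
Each of the 5 symbol leaves contributes a 2-state fragment.
  c|a = 6 states
  (c|a)* = 8 states
  abc(c|a)* = 11 states

11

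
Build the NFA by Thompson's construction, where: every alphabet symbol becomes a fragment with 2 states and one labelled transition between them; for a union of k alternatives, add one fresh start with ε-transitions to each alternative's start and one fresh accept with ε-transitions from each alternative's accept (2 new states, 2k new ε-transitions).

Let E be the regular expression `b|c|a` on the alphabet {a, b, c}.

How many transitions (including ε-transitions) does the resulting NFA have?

9

Recursing over subexpressions:
Each of the 3 symbol leaves contributes 1 transition (1 symbol, 0 ε).
  b|c|a → 9 transitions (3 symbol, 6 ε)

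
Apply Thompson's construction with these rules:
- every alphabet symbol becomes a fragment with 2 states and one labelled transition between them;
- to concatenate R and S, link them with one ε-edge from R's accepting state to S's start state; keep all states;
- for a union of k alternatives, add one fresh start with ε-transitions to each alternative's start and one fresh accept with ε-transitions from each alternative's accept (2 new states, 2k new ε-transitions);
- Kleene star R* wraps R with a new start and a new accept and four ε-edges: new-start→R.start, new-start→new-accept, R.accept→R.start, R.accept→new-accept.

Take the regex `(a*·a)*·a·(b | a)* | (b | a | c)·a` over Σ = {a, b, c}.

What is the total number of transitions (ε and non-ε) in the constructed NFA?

Per subexpression:
Each of the 9 symbol leaves contributes 1 transition (1 symbol, 0 ε).
  a* : 5 transitions (1 symbol, 4 ε)
  a*·a : 7 transitions (2 symbol, 5 ε)
  (a*·a)* : 11 transitions (2 symbol, 9 ε)
  b | a : 6 transitions (2 symbol, 4 ε)
  (b | a)* : 10 transitions (2 symbol, 8 ε)
  (a*·a)*·a·(b | a)* : 24 transitions (5 symbol, 19 ε)
  b | a | c : 9 transitions (3 symbol, 6 ε)
  (b | a | c)·a : 11 transitions (4 symbol, 7 ε)
  (a*·a)*·a·(b | a)* | (b | a | c)·a : 39 transitions (9 symbol, 30 ε)

39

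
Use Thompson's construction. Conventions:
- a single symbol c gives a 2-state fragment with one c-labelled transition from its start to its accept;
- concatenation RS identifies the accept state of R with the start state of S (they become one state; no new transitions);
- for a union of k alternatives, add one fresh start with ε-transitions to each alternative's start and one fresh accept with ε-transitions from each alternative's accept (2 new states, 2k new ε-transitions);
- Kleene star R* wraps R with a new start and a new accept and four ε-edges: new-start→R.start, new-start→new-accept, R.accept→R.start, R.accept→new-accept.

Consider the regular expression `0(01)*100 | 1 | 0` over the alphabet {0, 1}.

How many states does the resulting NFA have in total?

Bottom-up over the parse tree:
Each of the 8 symbol leaves contributes a 2-state fragment.
  01 — 3 states
  (01)* — 5 states
  0(01)*100 — 9 states
  0(01)*100 | 1 | 0 — 15 states

15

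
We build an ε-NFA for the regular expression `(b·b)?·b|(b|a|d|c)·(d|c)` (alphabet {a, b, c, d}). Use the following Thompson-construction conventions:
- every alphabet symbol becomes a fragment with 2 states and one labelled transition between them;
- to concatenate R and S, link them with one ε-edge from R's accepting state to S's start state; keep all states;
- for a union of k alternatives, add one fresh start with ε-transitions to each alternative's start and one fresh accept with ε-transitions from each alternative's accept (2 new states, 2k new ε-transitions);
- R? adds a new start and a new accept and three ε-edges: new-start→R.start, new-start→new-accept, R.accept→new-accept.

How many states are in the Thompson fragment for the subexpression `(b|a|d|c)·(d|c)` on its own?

16

Fragment for `(b|a|d|c)·(d|c)`:
Each of the 6 symbol leaves contributes a 2-state fragment.
  b|a|d|c — 10 states
  d|c — 6 states
  (b|a|d|c)·(d|c) — 16 states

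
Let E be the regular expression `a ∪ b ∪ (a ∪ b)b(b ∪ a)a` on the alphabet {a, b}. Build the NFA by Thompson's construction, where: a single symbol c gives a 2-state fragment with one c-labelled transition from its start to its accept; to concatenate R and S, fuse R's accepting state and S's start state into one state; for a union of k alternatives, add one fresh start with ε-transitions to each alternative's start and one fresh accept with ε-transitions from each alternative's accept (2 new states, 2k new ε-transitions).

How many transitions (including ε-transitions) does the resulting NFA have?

22

Bottom-up over the parse tree:
Each of the 8 symbol leaves contributes 1 transition (1 symbol, 0 ε).
  a ∪ b → 6 transitions (2 symbol, 4 ε)
  b ∪ a → 6 transitions (2 symbol, 4 ε)
  (a ∪ b)b(b ∪ a)a → 14 transitions (6 symbol, 8 ε)
  a ∪ b ∪ (a ∪ b)b(b ∪ a)a → 22 transitions (8 symbol, 14 ε)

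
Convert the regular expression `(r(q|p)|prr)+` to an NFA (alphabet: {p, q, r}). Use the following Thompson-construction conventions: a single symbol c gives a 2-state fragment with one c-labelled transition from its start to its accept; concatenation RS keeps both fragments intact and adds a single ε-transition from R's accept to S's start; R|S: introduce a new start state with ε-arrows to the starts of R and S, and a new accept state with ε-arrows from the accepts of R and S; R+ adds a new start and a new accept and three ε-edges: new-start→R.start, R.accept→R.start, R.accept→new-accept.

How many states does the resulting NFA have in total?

Recursing over subexpressions:
Each of the 6 symbol leaves contributes a 2-state fragment.
  q|p — 6 states
  r(q|p) — 8 states
  prr — 6 states
  r(q|p)|prr — 16 states
  (r(q|p)|prr)+ — 18 states

18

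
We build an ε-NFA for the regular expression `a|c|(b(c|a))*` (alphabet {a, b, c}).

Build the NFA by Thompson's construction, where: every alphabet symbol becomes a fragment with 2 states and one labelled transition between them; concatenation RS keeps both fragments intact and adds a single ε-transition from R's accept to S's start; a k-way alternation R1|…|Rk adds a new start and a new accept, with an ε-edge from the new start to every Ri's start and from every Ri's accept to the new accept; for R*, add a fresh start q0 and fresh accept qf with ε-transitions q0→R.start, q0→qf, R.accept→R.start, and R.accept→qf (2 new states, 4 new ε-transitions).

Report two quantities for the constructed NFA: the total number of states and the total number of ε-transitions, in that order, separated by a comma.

Building bottom-up:
Each of the 5 symbol leaves contributes 2 states and 0 ε-transitions.
  c|a — 6 states, 4 ε-transitions
  b(c|a) — 8 states, 5 ε-transitions
  (b(c|a))* — 10 states, 9 ε-transitions
  a|c|(b(c|a))* — 16 states, 15 ε-transitions

16, 15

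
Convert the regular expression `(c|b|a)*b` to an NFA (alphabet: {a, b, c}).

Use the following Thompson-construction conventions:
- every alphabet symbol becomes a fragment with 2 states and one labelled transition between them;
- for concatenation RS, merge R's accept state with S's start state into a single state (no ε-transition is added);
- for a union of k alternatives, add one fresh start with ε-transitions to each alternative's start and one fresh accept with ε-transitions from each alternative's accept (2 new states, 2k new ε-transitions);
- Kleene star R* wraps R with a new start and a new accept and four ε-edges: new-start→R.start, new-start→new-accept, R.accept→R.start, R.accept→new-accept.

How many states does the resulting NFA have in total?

11

Recursing over subexpressions:
Each of the 4 symbol leaves contributes a 2-state fragment.
  c|b|a : 8 states
  (c|b|a)* : 10 states
  (c|b|a)*b : 11 states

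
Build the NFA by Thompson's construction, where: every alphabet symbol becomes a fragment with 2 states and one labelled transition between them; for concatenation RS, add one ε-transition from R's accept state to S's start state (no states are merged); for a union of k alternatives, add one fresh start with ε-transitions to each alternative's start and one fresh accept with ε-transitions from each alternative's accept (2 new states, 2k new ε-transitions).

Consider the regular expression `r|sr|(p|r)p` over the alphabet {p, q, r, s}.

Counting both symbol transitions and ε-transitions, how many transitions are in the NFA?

18

Bottom-up over the parse tree:
Each of the 6 symbol leaves contributes 1 transition (1 symbol, 0 ε).
  sr = 3 transitions (2 symbol, 1 ε)
  p|r = 6 transitions (2 symbol, 4 ε)
  (p|r)p = 8 transitions (3 symbol, 5 ε)
  r|sr|(p|r)p = 18 transitions (6 symbol, 12 ε)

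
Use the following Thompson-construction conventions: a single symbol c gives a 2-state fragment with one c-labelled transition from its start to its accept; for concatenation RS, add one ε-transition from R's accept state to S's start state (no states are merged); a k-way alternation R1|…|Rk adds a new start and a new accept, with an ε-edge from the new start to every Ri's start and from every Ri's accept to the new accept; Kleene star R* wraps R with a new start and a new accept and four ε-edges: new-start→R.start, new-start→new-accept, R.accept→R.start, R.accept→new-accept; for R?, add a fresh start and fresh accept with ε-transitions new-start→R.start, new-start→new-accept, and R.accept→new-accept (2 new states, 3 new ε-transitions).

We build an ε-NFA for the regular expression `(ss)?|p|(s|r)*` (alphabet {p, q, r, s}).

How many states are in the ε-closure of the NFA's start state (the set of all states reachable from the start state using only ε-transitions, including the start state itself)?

11

Compute the ε-closure size of each fragment's start state recursively; a symbol fragment's start has no outgoing ε-edge, so its closure is just itself (size 1).
  ss → C equals the left operand's closure size = 1 (its accept is not ε-reachable, so the closure stops there)
  (ss)? → C = 1 (new start) + 1 (body) + 1 (new accept, via ε) = 3
  s|r → C = 1 + 1 + 1 = 3 (the new accept is not ε-reachable since no branch accepts ε)
  (s|r)* → C = 1 (new start) + 3 (body) + 1 (new accept) = 5
  (ss)?|p|(s|r)* → new start ε-reaches every alternative's start; at least one alternative accepts ε, so the union's new accept is reached too: C = 1 + 3 + 1 + 5 + 1 = 11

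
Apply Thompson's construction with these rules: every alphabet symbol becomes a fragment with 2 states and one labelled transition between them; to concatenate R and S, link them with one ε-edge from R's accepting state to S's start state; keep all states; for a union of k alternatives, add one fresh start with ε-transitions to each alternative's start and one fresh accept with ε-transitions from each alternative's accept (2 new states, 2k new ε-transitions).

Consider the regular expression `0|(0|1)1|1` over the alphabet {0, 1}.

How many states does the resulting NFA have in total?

Recursing over subexpressions:
Each of the 5 symbol leaves contributes a 2-state fragment.
  0|1 : 6 states
  (0|1)1 : 8 states
  0|(0|1)1|1 : 14 states

14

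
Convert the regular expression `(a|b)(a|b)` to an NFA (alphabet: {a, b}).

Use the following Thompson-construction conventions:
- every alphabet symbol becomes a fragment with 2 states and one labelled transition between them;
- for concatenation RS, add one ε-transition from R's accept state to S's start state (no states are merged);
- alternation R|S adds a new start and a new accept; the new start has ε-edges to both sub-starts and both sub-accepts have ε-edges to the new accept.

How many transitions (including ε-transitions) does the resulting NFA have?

By structural recursion:
Each of the 4 symbol leaves contributes 1 transition (1 symbol, 0 ε).
  a|b = 6 transitions (2 symbol, 4 ε)
  a|b = 6 transitions (2 symbol, 4 ε)
  (a|b)(a|b) = 13 transitions (4 symbol, 9 ε)

13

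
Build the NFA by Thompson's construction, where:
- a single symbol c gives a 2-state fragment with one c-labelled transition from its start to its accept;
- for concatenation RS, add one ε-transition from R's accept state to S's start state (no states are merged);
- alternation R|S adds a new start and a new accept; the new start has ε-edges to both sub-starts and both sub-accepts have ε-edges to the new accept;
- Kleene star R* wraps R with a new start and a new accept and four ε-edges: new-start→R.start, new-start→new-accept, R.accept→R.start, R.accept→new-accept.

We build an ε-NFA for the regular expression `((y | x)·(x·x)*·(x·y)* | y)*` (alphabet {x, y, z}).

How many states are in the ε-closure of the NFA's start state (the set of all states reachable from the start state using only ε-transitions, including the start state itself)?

Work bottom-up. For each fragment F, track |ε-closure(F.start)| and whether F's accept lies in that closure (i.e. whether F accepts ε). A single-symbol fragment has closure size 1 and does not accept ε.
  y | x — |ε-closure| = 1 + 1 + 1 = 3 (the new accept is not ε-reachable since no branch accepts ε)
  x·x — same as the first factor's closure: |ε-closure| = 1
  (x·x)* — the star's fresh start ε-reaches both the body's start and the fresh accept: |ε-closure| = 2 + 1 = 3
  x·y — same as the first factor's closure: |ε-closure| = 1
  (x·y)* — |ε-closure| = 1 (new start) + 1 (body) + 1 (new accept) = 3
  (y | x)·(x·x)*·(x·y)* — same as the first factor's closure: |ε-closure| = 3
  (y | x)·(x·x)*·(x·y)* | y — new start ε-reaches every alternative's start; none of them accept ε, so the new accept is not reached: |ε-closure| = 1 + 3 + 1 = 5
  ((y | x)·(x·x)*·(x·y)* | y)* — the star's fresh start ε-reaches both the body's start and the fresh accept: |ε-closure| = 2 + 5 = 7

7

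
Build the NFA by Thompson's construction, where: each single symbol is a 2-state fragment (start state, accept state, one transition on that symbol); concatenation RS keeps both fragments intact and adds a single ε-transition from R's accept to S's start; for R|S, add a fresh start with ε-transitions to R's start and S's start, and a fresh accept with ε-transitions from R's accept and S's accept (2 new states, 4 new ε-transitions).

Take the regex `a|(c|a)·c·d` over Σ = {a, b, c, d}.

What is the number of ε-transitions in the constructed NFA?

10

Building bottom-up:
Each of the 5 symbol leaves contributes 0 ε-transitions.
  c|a — 4 ε-transitions
  (c|a)·c·d — 6 ε-transitions
  a|(c|a)·c·d — 10 ε-transitions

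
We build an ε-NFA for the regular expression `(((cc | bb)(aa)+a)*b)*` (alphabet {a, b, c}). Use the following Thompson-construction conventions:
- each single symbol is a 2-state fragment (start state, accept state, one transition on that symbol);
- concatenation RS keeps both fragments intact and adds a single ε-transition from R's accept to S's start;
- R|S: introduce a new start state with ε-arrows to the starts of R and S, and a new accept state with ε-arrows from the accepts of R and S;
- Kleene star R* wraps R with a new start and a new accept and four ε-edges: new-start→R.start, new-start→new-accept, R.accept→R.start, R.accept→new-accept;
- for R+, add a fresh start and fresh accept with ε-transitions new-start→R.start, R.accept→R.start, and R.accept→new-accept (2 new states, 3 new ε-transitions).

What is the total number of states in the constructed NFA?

24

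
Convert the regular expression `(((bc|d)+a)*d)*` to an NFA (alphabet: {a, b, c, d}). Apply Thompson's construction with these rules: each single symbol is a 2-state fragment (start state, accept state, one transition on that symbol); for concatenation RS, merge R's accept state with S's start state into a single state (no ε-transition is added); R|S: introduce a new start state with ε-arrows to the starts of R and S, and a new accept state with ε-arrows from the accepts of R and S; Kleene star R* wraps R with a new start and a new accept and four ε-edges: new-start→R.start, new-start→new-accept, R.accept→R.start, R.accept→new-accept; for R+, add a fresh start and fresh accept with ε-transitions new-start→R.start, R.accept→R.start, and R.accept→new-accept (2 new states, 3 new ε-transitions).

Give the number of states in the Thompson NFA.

By structural recursion:
Each of the 5 symbol leaves contributes a 2-state fragment.
  bc : 3 states
  bc|d : 7 states
  (bc|d)+ : 9 states
  (bc|d)+a : 10 states
  ((bc|d)+a)* : 12 states
  ((bc|d)+a)*d : 13 states
  (((bc|d)+a)*d)* : 15 states

15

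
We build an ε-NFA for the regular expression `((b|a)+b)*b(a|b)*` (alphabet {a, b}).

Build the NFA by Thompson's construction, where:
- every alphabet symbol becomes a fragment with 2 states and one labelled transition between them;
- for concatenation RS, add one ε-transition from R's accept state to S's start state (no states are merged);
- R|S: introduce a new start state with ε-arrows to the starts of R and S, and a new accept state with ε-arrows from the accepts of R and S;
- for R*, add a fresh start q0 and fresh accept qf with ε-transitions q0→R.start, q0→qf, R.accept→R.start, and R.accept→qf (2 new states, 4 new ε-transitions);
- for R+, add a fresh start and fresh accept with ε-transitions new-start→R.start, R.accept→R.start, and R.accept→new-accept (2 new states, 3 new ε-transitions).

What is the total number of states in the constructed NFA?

22

Building bottom-up:
Each of the 6 symbol leaves contributes a 2-state fragment.
  b|a = 6 states
  (b|a)+ = 8 states
  (b|a)+b = 10 states
  ((b|a)+b)* = 12 states
  a|b = 6 states
  (a|b)* = 8 states
  ((b|a)+b)*b(a|b)* = 22 states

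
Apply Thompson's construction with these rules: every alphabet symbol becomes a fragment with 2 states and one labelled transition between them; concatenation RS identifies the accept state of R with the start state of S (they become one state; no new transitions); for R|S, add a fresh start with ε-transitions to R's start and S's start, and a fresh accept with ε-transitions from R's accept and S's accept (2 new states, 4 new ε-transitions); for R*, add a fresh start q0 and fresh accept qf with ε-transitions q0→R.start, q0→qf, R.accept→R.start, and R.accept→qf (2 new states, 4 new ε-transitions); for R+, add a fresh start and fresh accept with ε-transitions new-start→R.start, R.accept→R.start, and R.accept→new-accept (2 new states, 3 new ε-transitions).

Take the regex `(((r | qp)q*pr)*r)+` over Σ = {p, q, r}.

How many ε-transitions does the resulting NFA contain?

Building bottom-up:
Each of the 7 symbol leaves contributes 0 ε-transitions.
  qp = 0 ε-transitions
  r | qp = 4 ε-transitions
  q* = 4 ε-transitions
  (r | qp)q*pr = 8 ε-transitions
  ((r | qp)q*pr)* = 12 ε-transitions
  ((r | qp)q*pr)*r = 12 ε-transitions
  (((r | qp)q*pr)*r)+ = 15 ε-transitions

15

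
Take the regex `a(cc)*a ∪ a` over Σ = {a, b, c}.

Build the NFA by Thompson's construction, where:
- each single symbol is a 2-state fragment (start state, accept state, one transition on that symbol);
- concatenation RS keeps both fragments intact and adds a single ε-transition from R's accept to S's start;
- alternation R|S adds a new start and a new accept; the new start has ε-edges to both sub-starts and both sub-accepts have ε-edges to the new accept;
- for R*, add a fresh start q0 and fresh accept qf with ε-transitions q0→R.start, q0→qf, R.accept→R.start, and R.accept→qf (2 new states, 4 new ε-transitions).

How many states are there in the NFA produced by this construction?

Recursing over subexpressions:
Each of the 5 symbol leaves contributes a 2-state fragment.
  cc — 4 states
  (cc)* — 6 states
  a(cc)*a — 10 states
  a(cc)*a ∪ a — 14 states

14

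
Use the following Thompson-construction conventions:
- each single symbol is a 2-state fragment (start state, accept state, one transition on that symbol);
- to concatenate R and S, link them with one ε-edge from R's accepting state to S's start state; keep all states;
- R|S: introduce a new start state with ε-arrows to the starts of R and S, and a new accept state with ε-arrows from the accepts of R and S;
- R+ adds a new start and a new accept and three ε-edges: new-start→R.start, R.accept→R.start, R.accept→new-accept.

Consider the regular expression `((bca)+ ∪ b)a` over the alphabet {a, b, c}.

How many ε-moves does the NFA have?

Bottom-up over the parse tree:
Each of the 5 symbol leaves contributes 0 ε-transitions.
  bca : 2 ε-transitions
  (bca)+ : 5 ε-transitions
  (bca)+ ∪ b : 9 ε-transitions
  ((bca)+ ∪ b)a : 10 ε-transitions

10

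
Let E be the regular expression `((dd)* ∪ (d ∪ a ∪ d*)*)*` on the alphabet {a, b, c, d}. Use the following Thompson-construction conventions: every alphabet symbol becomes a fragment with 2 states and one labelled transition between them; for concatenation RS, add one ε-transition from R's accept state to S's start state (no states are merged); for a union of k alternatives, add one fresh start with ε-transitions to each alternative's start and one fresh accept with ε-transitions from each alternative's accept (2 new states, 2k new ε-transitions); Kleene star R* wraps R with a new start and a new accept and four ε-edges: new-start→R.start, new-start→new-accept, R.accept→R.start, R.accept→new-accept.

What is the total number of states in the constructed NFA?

Per subexpression:
Each of the 5 symbol leaves contributes a 2-state fragment.
  dd — 4 states
  (dd)* — 6 states
  d* — 4 states
  d ∪ a ∪ d* — 10 states
  (d ∪ a ∪ d*)* — 12 states
  (dd)* ∪ (d ∪ a ∪ d*)* — 20 states
  ((dd)* ∪ (d ∪ a ∪ d*)*)* — 22 states

22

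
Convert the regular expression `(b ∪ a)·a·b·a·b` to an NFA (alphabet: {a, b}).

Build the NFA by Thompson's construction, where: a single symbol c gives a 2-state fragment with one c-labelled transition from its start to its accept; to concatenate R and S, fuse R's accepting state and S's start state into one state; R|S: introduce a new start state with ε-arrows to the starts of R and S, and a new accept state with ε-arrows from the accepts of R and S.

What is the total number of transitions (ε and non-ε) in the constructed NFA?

10

Bottom-up over the parse tree:
Each of the 6 symbol leaves contributes 1 transition (1 symbol, 0 ε).
  b ∪ a = 6 transitions (2 symbol, 4 ε)
  (b ∪ a)·a·b·a·b = 10 transitions (6 symbol, 4 ε)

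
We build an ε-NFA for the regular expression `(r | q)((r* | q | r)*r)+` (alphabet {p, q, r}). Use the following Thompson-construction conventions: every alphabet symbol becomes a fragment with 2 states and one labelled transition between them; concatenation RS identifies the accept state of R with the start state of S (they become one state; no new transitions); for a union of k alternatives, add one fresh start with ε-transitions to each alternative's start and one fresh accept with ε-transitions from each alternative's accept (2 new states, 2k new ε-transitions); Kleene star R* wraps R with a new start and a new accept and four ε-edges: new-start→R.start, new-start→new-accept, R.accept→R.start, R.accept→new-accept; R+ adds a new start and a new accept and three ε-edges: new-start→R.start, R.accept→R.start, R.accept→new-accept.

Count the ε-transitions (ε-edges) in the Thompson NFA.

Per subexpression:
Each of the 6 symbol leaves contributes 0 ε-transitions.
  r | q → 4 ε-transitions
  r* → 4 ε-transitions
  r* | q | r → 10 ε-transitions
  (r* | q | r)* → 14 ε-transitions
  (r* | q | r)*r → 14 ε-transitions
  ((r* | q | r)*r)+ → 17 ε-transitions
  (r | q)((r* | q | r)*r)+ → 21 ε-transitions

21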